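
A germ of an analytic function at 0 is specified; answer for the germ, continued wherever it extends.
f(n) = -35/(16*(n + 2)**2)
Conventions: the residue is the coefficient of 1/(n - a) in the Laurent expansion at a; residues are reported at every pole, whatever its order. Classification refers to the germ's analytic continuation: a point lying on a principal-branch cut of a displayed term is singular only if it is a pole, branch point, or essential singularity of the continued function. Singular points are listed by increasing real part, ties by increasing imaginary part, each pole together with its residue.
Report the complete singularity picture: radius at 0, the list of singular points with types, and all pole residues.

Denominator factor (n + 2)^2: pole of order 2 at -2, modulus 2.
The radius of convergence is the smallest modulus among the singular points: 2.
At the order-2 pole -2 set g(n) = (n - (-2))^2*f(n) = -35/16.
Order-2 pole: residue = g'(a); g'(-2) = 0, so the residue is 0.

Radius of convergence at 0: 2.
At -2: a pole of order 2; residue 0.


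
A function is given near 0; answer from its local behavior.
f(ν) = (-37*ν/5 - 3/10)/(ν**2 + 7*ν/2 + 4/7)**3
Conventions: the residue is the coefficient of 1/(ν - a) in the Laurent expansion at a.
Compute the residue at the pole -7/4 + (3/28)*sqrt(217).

The factor ν**2 + 7*ν/2 + 4/7 splits as (ν - a)(ν - a') with a = -7/4 + (3/28)*sqrt(217), a' = -7/4 - (3/28)*sqrt(217). At the order-3 pole a set g(ν) = (ν - a)^3*f(ν) = [-37*ν/5 - 3/10] / (ν - a')^3.
Order-3 pole: residue = g''(a)/2; g''(-7/4 + (3/28)*sqrt(217)) = (396704/12065355)*sqrt(217), so the residue is (198352/12065355)*sqrt(217).

The residue is (198352/12065355)*sqrt(217).


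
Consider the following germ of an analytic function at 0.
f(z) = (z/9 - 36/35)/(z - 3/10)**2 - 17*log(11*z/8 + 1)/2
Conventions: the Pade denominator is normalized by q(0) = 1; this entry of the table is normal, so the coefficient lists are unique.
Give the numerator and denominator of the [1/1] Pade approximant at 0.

The Pade approximant has numerator coefficients [-80/7, -274822695961/7130855088]; denominator coefficients [1, -158805043/37729392].

Taylor coefficients needed (expand at 0): a_0 = -80/7, a_1 = -786029/9072, a_2 = -158805043/435456.
Write the denominator as Q(z) = 1 + q1*z. Requiring Q*f - P = O(z^3) with deg P <= 1 kills the coefficients of z^2..z^2 in Q*f:
  z^2: a_2 + q1*a_1 = 0, i.e. -158805043/435456 + (-786029/9072)*q1 = 0.
Solving this linear system: q1 = -158805043/37729392.
The numerator is Q*f truncated at degree 1: P0 = a_0 = -80/7; P1 = a_1 + q1*a_0 = -274822695961/7130855088.


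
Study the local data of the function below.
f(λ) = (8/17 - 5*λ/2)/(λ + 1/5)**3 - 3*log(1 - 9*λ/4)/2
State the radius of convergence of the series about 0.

The radius of convergence is 1/5.

Denominator factor (λ + 1/5)^3: pole of order 3 at -1/5, modulus 1/5.
Branch term (-3/2)*log(1 - λ/(4/9)): its argument vanishes at λ = 4/9, a logarithmic branch point, modulus 4/9.
The radius of convergence is the smallest modulus among the singular points: 1/5.


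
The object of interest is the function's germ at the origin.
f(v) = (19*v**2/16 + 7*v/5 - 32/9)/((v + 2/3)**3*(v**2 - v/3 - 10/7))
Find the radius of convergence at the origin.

Denominator factor (v + 2/3)^3: pole of order 3 at -2/3, modulus 2/3.
Denominator factor (v**2 - v/3 - 10/7): discriminant 367/63, real irrational roots 1/6 + (1/42)*sqrt(2569) and 1/6 - (1/42)*sqrt(2569); poles of order 1, moduli 1/6 + (1/42)*sqrt(2569) and -1/6 + (1/42)*sqrt(2569).
The radius of convergence is the smallest modulus among the singular points: 2/3.

The radius of convergence is 2/3.


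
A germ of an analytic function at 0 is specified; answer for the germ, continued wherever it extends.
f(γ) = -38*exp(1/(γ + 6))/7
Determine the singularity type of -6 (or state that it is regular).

The point is an essential singularity.

The exponent 1/(γ - (-6)) has a pole at -6, so exp(1/(γ - (-6))) takes every nonzero value near it: an essential singularity (not a pole of any order).


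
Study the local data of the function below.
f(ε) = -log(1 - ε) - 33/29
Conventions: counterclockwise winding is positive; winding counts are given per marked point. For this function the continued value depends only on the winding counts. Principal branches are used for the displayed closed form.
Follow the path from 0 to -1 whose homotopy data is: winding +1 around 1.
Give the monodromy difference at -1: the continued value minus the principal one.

Continued minus principal equals -(2)*pi*i.

The rational part is single-valued and drops out of the difference; each branch term changes only by its own monodromy.
(-1)*log(1 - ε/(1)): each positive loop around 1 adds 2*pi*i to the log, so winding +1 contributes (-1)*(1)*2*pi*i = -(2)*pi*i.
Summing the contributions at ε = -1 gives -(2)*pi*i.


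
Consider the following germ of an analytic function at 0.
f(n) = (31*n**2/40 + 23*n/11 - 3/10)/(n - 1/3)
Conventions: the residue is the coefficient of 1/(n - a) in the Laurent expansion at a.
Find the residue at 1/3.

At the order-1 pole 1/3 set g(n) = (n - (1/3))*f(n) = 31*n**2/40 + 23*n/11 - 3/10.
Simple pole: residue = g(a) at a = 1/3, which is 1913/3960.

The residue is 1913/3960.


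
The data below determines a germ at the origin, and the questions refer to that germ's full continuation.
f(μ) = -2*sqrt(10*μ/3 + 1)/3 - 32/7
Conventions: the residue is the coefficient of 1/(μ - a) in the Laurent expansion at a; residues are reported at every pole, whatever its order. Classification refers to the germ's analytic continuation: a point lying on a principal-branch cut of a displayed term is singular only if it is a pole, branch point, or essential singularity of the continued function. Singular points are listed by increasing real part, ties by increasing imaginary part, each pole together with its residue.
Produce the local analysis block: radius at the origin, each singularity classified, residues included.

Radius of convergence at 0: 3/10.
At -3/10: an algebraic (square-root) branch point.

Branch term (-2/3)*sqrt(1 - μ/(-3/10)): its argument vanishes at μ = -3/10, a square-root branch point, modulus 3/10.
The radius of convergence is the smallest modulus among the singular points: 3/10.


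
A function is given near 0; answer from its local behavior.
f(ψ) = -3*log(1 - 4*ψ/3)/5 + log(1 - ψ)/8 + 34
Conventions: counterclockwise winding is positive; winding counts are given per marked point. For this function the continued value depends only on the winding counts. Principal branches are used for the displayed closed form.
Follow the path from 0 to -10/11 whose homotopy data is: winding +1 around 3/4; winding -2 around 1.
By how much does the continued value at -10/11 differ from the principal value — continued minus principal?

Continued minus principal equals -(17/10)*pi*i.

The rational part is single-valued and drops out of the difference; each branch term changes only by its own monodromy.
(1/8)*log(1 - ψ/(1)): each positive loop around 1 adds 2*pi*i to the log, so winding -2 contributes (1/8)*(-2)*2*pi*i = -(1/2)*pi*i.
(-3/5)*log(1 - ψ/(3/4)): each positive loop around 3/4 adds 2*pi*i to the log, so winding +1 contributes (-3/5)*(1)*2*pi*i = -(6/5)*pi*i.
Summing the contributions at ψ = -10/11 gives -(17/10)*pi*i.


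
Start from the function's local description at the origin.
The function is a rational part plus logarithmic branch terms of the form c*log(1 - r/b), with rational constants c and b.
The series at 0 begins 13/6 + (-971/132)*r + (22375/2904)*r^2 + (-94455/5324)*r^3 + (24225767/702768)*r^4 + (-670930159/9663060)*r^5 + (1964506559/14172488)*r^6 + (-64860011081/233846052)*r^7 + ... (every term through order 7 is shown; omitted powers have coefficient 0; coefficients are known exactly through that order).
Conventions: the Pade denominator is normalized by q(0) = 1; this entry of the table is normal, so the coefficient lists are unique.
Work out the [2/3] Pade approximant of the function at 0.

Taylor coefficients needed (read off): a_0 = 13/6, a_1 = -971/132, a_2 = 22375/2904, a_3 = -94455/5324, a_4 = 24225767/702768, a_5 = -670930159/9663060.
Write the denominator as Q(r) = 1 + q1*r + q2*r^2 + q3*r^3. Requiring Q*f - P = O(r^6) with deg P <= 2 kills the coefficients of r^3..r^5 in Q*f:
  r^3: a_3 + q1*a_2 + q2*a_1 + q3*a_0 = 0, i.e. -94455/5324 + (22375/2904)*q1 + (-971/132)*q2 + (13/6)*q3 = 0.
  r^4: a_4 + q1*a_3 + q2*a_2 + q3*a_1 = 0, i.e. 24225767/702768 + (-94455/5324)*q1 + (22375/2904)*q2 + (-971/132)*q3 = 0.
  r^5: a_5 + q1*a_4 + q2*a_3 + q3*a_2 = 0, i.e. -670930159/9663060 + (24225767/702768)*q1 + (-94455/5324)*q2 + (22375/2904)*q3 = 0.
Solving this linear system: q1 = 1455346939/860573065, q2 = -2527304101/3786521486, q3 = -3814942481/41651736346.
The numerator is Q*f truncated at degree 2: P0 = a_0 = 13/6; P1 = a_1 + q1*a_0 = -38126111051/10326876780; P2 = a_2 + q1*a_1 + q2*a_0 = -468116480181/75730429720.

The Pade approximant has numerator coefficients [13/6, -38126111051/10326876780, -468116480181/75730429720]; denominator coefficients [1, 1455346939/860573065, -2527304101/3786521486, -3814942481/41651736346].


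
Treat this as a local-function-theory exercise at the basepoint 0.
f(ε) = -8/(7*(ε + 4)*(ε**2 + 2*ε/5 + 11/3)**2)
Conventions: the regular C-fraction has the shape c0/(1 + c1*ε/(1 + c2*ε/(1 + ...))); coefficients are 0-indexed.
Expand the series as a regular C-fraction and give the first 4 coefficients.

The regular C-fraction coefficients are [-18/847, 103/220, -7404/5665, 6864871/6990610].

Taylor coefficients (expand at 0): a_0 = -18/847, a_1 = 927/93170, a_2 = 171063/20497400, a_3 = -26018001/4509428000.
c0 = a_0 = -18/847. Peel one level at a time: if S = 1 + c*ε/S' with S'(0) = 1, then c is the ε-coefficient of S and S' = c*ε/(S - 1).
S_1 = c0/f = 1 + (103/220)*ε + (1851/3025)*ε^2 + ...; c1 = 103/220.
S_2 = c1*ε/(S_1 - 1) = 1 + (-7404/5665)*ε + (41189226/32092225)*ε^2 + ...; c2 = -7404/5665.
S_3 = c2*ε/(S_2 - 1) = 1 + (6864871/6990610)*ε + ...; c3 = 6864871/6990610.


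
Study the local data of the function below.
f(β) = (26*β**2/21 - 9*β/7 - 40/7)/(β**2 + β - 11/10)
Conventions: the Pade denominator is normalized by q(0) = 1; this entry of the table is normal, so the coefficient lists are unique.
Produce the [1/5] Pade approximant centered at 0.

Taylor coefficients needed (expand at 0): a_0 = 400/77, a_1 = 4990/847, a_2 = 250240/27951, a_3 = 4149100/307461, a_4 = 23005800/1127357, a_5 = 1146575000/37202781, a_6 = 19057664000/409230591.
Write the denominator as Q(β) = 1 + q1*β + q2*β^2 + q3*β^3 + q4*β^4 + q5*β^5. Requiring Q*f - P = O(β^7) with deg P <= 1 kills the coefficients of β^2..β^6 in Q*f:
  β^2: a_2 + q1*a_1 + q2*a_0 = 0, i.e. 250240/27951 + (4990/847)*q1 + (400/77)*q2 = 0.
  β^3: a_3 + q1*a_2 + q2*a_1 + q3*a_0 = 0, i.e. 4149100/307461 + (250240/27951)*q1 + (4990/847)*q2 + (400/77)*q3 = 0.
  β^4: a_4 + q1*a_3 + q2*a_2 + q3*a_1 + q4*a_0 = 0, i.e. 23005800/1127357 + (4149100/307461)*q1 + (250240/27951)*q2 + (4990/847)*q3 + (400/77)*q4 = 0.
  β^5: a_5 + q1*a_4 + q2*a_3 + q3*a_2 + q4*a_1 + q5*a_0 = 0, i.e. 1146575000/37202781 + (23005800/1127357)*q1 + (4149100/307461)*q2 + (250240/27951)*q3 + (4990/847)*q4 + (400/77)*q5 = 0.
  β^6: a_6 + q1*a_5 + q2*a_4 + q3*a_3 + q4*a_2 + q5*a_1 = 0, i.e. 19057664000/409230591 + (1146575000/37202781)*q1 + (23005800/1127357)*q2 + (4149100/307461)*q3 + (250240/27951)*q4 + (4990/847)*q5 = 0.
Solving this linear system: q1 = -9958461616/6043810443, q2 = 292600434/2014603481, q3 = 1400568988/18131431329, q4 = 28382536/2014603481, q5 = 737945936/54394293987.
The numerator is Q*f truncated at degree 1: P0 = a_0 = 400/77; P1 = a_1 + q1*a_0 = -112881132230/42306673101.

The Pade approximant has numerator coefficients [400/77, -112881132230/42306673101]; denominator coefficients [1, -9958461616/6043810443, 292600434/2014603481, 1400568988/18131431329, 28382536/2014603481, 737945936/54394293987].


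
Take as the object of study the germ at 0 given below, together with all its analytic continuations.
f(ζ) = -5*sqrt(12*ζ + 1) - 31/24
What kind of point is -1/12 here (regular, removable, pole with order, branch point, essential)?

The point is an algebraic (square-root) branch point.

The term (-5)*sqrt(1 - ζ/(-1/12)) has argument 1 - -1/12/(-1/12) = 0 at -1/12: a square-root (algebraic, two-sheeted) branch point; the remaining terms are analytic or single-valued there.


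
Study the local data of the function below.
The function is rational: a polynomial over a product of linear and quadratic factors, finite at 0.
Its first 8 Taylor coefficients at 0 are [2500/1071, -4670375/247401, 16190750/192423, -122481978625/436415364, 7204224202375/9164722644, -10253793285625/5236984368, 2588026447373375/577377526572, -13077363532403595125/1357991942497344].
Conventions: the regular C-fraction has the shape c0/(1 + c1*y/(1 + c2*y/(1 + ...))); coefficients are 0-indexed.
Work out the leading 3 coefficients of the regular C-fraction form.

The regular C-fraction coefficients are [2500/1071, 37363/4620, -626609329/172617060].

Taylor coefficients (read off): a_0 = 2500/1071, a_1 = -4670375/247401, a_2 = 16190750/192423.
c0 = a_0 = 2500/1071. Peel one level at a time: if S = 1 + c*y/S' with S'(0) = 1, then c is the y-coefficient of S and S' = c*y/(S - 1).
S_1 = c0/f = 1 + (37363/4620)*y + (626609329/21344400)*y^2 + ...; c1 = 37363/4620.
S_2 = c1*y/(S_1 - 1) = 1 + (-626609329/172617060)*y + ...; c2 = -626609329/172617060.


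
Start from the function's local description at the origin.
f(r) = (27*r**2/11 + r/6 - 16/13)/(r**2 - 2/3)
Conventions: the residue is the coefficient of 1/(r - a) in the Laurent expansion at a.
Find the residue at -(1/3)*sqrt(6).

The factor r**2 - 2/3 splits as (r - a)(r - a') with a = -(1/3)*sqrt(6), a' = (1/3)*sqrt(6). At the order-1 pole a set g(r) = (r - a)*f(r) = [27*r**2/11 + r/6 - 16/13] / (r - a').
Simple pole: residue = g(a) at a = -(1/3)*sqrt(6), which is 1/12 - (29/286)*sqrt(6).

The residue is 1/12 - (29/286)*sqrt(6).


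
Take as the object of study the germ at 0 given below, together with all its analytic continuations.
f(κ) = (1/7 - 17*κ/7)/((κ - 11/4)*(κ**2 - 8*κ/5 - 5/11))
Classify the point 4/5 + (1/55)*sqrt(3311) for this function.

The denominator factor κ**2 - 8*κ/5 - 5/11 vanishes at 4/5 + (1/55)*sqrt(3311) and appears to the power 1; the numerator there equals -9/5 - (17/385)*sqrt(3311), nonzero, and no other factor vanishes.
Hence a pole whose order is the multiplicity, 1.

The point is a pole of order 1.


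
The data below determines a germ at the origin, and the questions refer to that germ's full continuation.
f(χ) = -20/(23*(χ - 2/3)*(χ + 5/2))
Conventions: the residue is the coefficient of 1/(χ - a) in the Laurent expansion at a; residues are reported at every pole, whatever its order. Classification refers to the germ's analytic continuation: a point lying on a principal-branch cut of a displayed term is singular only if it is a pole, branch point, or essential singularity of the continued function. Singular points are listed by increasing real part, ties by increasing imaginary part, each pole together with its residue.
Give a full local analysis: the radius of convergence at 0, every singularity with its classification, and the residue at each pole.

Radius of convergence at 0: 2/3.
At -5/2: a pole of order 1; residue 120/437.
At 2/3: a pole of order 1; residue -120/437.

Denominator factor (χ - 2/3): pole of order 1 at 2/3, modulus 2/3.
Denominator factor (χ + 5/2): pole of order 1 at -5/2, modulus 5/2.
The radius of convergence is the smallest modulus among the singular points: 2/3.
At the order-1 pole -5/2 set g(χ) = (χ - (-5/2))*f(χ) = -20/(23*(χ - 2/3)).
Simple pole: residue = g(a) at a = -5/2, which is 120/437.
At the order-1 pole 2/3 set g(χ) = (χ - (2/3))*f(χ) = -20/(23*(χ + 5/2)).
Simple pole: residue = g(a) at a = 2/3, which is -120/437.
List the singular points by increasing real part (a conjugate pair: the negative imaginary part first).


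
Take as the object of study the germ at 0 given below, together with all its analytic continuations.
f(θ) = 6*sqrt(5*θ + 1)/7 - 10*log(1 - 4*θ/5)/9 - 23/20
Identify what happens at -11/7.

The point is a regular point.

There is no denominator, hence no pole anywhere.
Branch term log(1 - θ/(5/4)): argument at -11/7 is 79/35, nonzero, so -11/7 is not its branch point (a point on a principal cut is still regular for the continued germ).
Branch term sqrt(1 - θ/(-1/5)): argument at -11/7 is -48/7, nonzero, so -11/7 is not its branch point (a point on a principal cut is still regular for the continued germ).
So the germ continues analytically to -11/7.


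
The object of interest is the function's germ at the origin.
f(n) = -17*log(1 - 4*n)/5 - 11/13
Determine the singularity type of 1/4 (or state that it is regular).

The term (-17/5)*log(1 - n/(1/4)) has argument 1 - 1/4/(1/4) = 0 at 1/4: a logarithmic (infinitely-sheeted) branch point; the remaining terms are analytic or single-valued there.

The point is a logarithmic branch point.


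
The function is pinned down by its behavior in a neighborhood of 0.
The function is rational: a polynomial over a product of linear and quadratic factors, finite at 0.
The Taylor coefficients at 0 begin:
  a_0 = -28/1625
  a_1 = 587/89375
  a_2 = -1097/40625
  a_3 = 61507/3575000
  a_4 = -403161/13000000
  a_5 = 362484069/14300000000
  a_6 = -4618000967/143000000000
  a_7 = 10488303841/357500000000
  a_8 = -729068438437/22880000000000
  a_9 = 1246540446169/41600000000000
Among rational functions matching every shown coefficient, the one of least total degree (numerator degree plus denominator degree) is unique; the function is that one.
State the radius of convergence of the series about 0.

No rational of total degree below 8 reproduces all 10 coefficients; solving the [1/7] Pade equations on them gives f(τ) = (-τ/11 - 7/13)/((τ - 2)*(τ**2 - 7*τ/8 - 5/2)**3), whose expansion matches every shown term.
Denominator factor (τ**2 - 7*τ/8 - 5/2)^3: discriminant 689/64, real irrational roots 7/16 + (1/16)*sqrt(689) and 7/16 - (1/16)*sqrt(689); poles of order 3, moduli 7/16 + (1/16)*sqrt(689) and -7/16 + (1/16)*sqrt(689).
Denominator factor (τ - 2): pole of order 1 at 2, modulus 2.
The radius of convergence is the smallest modulus among the singular points: -7/16 + (1/16)*sqrt(689).

The radius of convergence is -7/16 + (1/16)*sqrt(689).


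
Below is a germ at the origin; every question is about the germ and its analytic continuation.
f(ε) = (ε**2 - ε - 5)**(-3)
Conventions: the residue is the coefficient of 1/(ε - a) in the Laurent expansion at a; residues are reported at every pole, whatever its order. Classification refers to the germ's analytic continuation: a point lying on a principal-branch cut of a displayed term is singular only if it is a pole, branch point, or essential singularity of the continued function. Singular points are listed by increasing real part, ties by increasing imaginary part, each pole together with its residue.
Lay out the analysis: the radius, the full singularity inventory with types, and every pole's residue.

Radius of convergence at 0: -1/2 + (1/2)*sqrt(21).
At 1/2 - (1/2)*sqrt(21): a pole of order 3; residue -(2/3087)*sqrt(21).
At 1/2 + (1/2)*sqrt(21): a pole of order 3; residue (2/3087)*sqrt(21).

Denominator factor (ε**2 - ε - 5)^3: discriminant 21, real irrational roots 1/2 + (1/2)*sqrt(21) and 1/2 - (1/2)*sqrt(21); poles of order 3, moduli 1/2 + (1/2)*sqrt(21) and -1/2 + (1/2)*sqrt(21).
The radius of convergence is the smallest modulus among the singular points: -1/2 + (1/2)*sqrt(21).
The factor ε**2 - ε - 5 splits as (ε - a)(ε - a') with a = 1/2 - (1/2)*sqrt(21), a' = 1/2 + (1/2)*sqrt(21). At the order-3 pole a set g(ε) = (ε - a)^3*f(ε) = [1] / (ε - a')^3.
Order-3 pole: residue = g''(a)/2; g''(1/2 - (1/2)*sqrt(21)) = -(4/3087)*sqrt(21), so the residue is -(2/3087)*sqrt(21).
The factor ε**2 - ε - 5 splits as (ε - a)(ε - a') with a = 1/2 + (1/2)*sqrt(21), a' = 1/2 - (1/2)*sqrt(21). At the order-3 pole a set g(ε) = (ε - a)^3*f(ε) = [1] / (ε - a')^3.
Order-3 pole: residue = g''(a)/2; g''(1/2 + (1/2)*sqrt(21)) = (4/3087)*sqrt(21), so the residue is (2/3087)*sqrt(21).
List the singular points by increasing real part (a conjugate pair: the negative imaginary part first).


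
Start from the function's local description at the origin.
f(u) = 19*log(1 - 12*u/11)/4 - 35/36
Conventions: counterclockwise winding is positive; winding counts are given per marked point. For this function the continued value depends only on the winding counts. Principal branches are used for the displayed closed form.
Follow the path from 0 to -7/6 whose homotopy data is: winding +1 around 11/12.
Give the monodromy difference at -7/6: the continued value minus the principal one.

Continued minus principal equals (19/2)*pi*i.

The rational part is single-valued and drops out of the difference; each branch term changes only by its own monodromy.
(19/4)*log(1 - u/(11/12)): each positive loop around 11/12 adds 2*pi*i to the log, so winding +1 contributes (19/4)*(1)*2*pi*i = (19/2)*pi*i.
Summing the contributions at u = -7/6 gives (19/2)*pi*i.


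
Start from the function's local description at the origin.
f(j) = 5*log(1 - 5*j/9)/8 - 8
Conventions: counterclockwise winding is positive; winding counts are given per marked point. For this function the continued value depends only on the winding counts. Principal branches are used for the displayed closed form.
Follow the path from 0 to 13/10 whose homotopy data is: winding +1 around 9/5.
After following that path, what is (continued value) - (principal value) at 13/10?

Continued minus principal equals (5/4)*pi*i.

The rational part is single-valued and drops out of the difference; each branch term changes only by its own monodromy.
(5/8)*log(1 - j/(9/5)): each positive loop around 9/5 adds 2*pi*i to the log, so winding +1 contributes (5/8)*(1)*2*pi*i = (5/4)*pi*i.
Summing the contributions at j = 13/10 gives (5/4)*pi*i.


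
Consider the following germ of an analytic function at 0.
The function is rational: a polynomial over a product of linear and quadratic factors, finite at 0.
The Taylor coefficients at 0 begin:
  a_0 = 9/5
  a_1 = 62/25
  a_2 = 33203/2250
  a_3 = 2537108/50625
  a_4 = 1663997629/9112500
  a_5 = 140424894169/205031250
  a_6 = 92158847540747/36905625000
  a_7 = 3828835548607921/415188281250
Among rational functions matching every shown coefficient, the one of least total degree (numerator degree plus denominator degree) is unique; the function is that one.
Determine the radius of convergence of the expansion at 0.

No rational of total degree below 4 reproduces all 8 coefficients; solving the [0/4] Pade equations on them gives f(β) = -3/((β**2 + 10*β/9 + 1/2)*(β**2 + 12*β - 10/3)), whose expansion matches every shown term.
Denominator factor (β**2 + 12*β - 10/3): discriminant 472/3, real irrational roots -6 + (1/3)*sqrt(354) and -6 - (1/3)*sqrt(354); poles of order 1, moduli -6 + (1/3)*sqrt(354) and 6 + (1/3)*sqrt(354).
Denominator factor (β**2 + 10*β/9 + 1/2): discriminant -62/81, complex-conjugate roots (-5/9) + ((1/18)*sqrt(62))*i and (-5/9) - ((1/18)*sqrt(62))*i; poles of order 1, moduli (1/2)*sqrt(2) and (1/2)*sqrt(2).
The radius of convergence is the smallest modulus among the singular points: -6 + (1/3)*sqrt(354).

The radius of convergence is -6 + (1/3)*sqrt(354).


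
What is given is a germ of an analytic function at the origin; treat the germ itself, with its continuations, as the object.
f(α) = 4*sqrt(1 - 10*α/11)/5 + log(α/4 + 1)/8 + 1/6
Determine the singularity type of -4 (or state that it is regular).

The point is a logarithmic branch point.

The term (1/8)*log(1 - α/(-4)) has argument 1 - -4/(-4) = 0 at -4: a logarithmic (infinitely-sheeted) branch point; the remaining terms are analytic or single-valued there.


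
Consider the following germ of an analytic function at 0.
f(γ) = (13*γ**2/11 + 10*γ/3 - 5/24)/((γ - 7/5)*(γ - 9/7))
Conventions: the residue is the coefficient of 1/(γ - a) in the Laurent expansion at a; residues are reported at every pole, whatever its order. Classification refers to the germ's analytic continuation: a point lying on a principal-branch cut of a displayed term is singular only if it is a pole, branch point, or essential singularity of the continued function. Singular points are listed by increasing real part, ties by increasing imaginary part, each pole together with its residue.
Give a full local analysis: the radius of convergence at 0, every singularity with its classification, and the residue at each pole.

Denominator factor (γ - 9/7): pole of order 1 at 9/7, modulus 9/7.
Denominator factor (γ - 7/5): pole of order 1 at 7/5, modulus 7/5.
The radius of convergence is the smallest modulus among the singular points: 9/7.
At the order-1 pole 9/7 set g(γ) = (γ - (9/7))*f(γ) = (13*γ**2/11 + 10*γ/3 - 5/24)/(γ - 7/5).
Simple pole: residue = g(a) at a = 9/7, which is -390085/7392.
At the order-1 pole 7/5 set g(γ) = (γ - (7/5))*f(γ) = (13*γ**2/11 + 10*γ/3 - 5/24)/(γ - 9/7).
Simple pole: residue = g(a) at a = 7/5, which is 312991/5280.
List the singular points by increasing real part (a conjugate pair: the negative imaginary part first).

Radius of convergence at 0: 9/7.
At 9/7: a pole of order 1; residue -390085/7392.
At 7/5: a pole of order 1; residue 312991/5280.


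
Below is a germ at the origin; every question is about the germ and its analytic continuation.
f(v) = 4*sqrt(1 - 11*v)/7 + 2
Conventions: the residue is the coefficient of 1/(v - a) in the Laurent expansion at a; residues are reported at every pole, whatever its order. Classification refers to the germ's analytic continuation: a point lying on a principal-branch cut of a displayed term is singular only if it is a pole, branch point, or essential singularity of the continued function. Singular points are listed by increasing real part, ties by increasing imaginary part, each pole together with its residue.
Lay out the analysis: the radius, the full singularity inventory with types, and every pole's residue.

Radius of convergence at 0: 1/11.
At 1/11: an algebraic (square-root) branch point.

Branch term (4/7)*sqrt(1 - v/(1/11)): its argument vanishes at v = 1/11, a square-root branch point, modulus 1/11.
The radius of convergence is the smallest modulus among the singular points: 1/11.


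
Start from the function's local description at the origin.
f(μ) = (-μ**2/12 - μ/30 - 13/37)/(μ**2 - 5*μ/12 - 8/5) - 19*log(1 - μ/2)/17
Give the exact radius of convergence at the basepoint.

The radius of convergence is -5/24 + (1/120)*sqrt(23665).

Denominator factor (μ**2 - 5*μ/12 - 8/5): discriminant 4733/720, real irrational roots 5/24 + (1/120)*sqrt(23665) and 5/24 - (1/120)*sqrt(23665); poles of order 1, moduli 5/24 + (1/120)*sqrt(23665) and -5/24 + (1/120)*sqrt(23665).
Branch term (-19/17)*log(1 - μ/(2)): its argument vanishes at μ = 2, a logarithmic branch point, modulus 2.
The radius of convergence is the smallest modulus among the singular points: -5/24 + (1/120)*sqrt(23665).


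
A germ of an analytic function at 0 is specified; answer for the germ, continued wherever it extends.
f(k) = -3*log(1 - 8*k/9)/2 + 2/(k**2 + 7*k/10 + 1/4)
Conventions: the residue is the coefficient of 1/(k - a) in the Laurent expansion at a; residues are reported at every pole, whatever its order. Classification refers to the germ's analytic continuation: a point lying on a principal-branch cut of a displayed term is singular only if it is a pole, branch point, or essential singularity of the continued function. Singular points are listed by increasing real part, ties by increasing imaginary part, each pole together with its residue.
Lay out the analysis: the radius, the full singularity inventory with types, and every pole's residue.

Radius of convergence at 0: 1/2.
At (-7/20) - ((1/20)*sqrt(51))*i: a pole of order 1; residue ((20/51)*sqrt(51))*i.
At (-7/20) + ((1/20)*sqrt(51))*i: a pole of order 1; residue -((20/51)*sqrt(51))*i.
At 9/8: a logarithmic branch point.

Denominator factor (k**2 + 7*k/10 + 1/4): discriminant -51/100, complex-conjugate roots (-7/20) + ((1/20)*sqrt(51))*i and (-7/20) - ((1/20)*sqrt(51))*i; poles of order 1, moduli 1/2 and 1/2.
Branch term (-3/2)*log(1 - k/(9/8)): its argument vanishes at k = 9/8, a logarithmic branch point, modulus 9/8.
The radius of convergence is the smallest modulus among the singular points: 1/2.
The branch term is analytic at (-7/20) - ((1/20)*sqrt(51))*i and contributes nothing to the residue; only the rational part matters.
The factor k**2 + 7*k/10 + 1/4 splits as (k - a)(k - a') with a = (-7/20) - ((1/20)*sqrt(51))*i, a' = (-7/20) + ((1/20)*sqrt(51))*i. At the order-1 pole a set g(k) = (k - a)*(rational part) = [2] / (k - a').
Simple pole: residue = g(a) at a = (-7/20) - ((1/20)*sqrt(51))*i, which is ((20/51)*sqrt(51))*i.
The branch term is analytic at (-7/20) + ((1/20)*sqrt(51))*i and contributes nothing to the residue; only the rational part matters.
The factor k**2 + 7*k/10 + 1/4 splits as (k - a)(k - a') with a = (-7/20) + ((1/20)*sqrt(51))*i, a' = (-7/20) - ((1/20)*sqrt(51))*i. At the order-1 pole a set g(k) = (k - a)*(rational part) = [2] / (k - a').
Simple pole: residue = g(a) at a = (-7/20) + ((1/20)*sqrt(51))*i, which is -((20/51)*sqrt(51))*i.
List the singular points by increasing real part (a conjugate pair: the negative imaginary part first).


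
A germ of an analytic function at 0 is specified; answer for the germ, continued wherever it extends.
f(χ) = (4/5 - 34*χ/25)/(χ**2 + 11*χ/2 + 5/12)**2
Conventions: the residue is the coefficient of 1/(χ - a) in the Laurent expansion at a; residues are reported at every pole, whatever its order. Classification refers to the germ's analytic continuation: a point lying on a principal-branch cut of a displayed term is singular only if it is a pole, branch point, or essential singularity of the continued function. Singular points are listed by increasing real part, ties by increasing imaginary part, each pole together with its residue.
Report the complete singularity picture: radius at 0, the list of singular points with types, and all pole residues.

Denominator factor (χ**2 + 11*χ/2 + 5/12)^2: discriminant 343/12, real irrational roots -11/4 + (7/12)*sqrt(21) and -11/4 - (7/12)*sqrt(21); poles of order 2, moduli 11/4 - (7/12)*sqrt(21) and 11/4 + (7/12)*sqrt(21).
The radius of convergence is the smallest modulus among the singular points: 11/4 - (7/12)*sqrt(21).
The factor χ**2 + 11*χ/2 + 5/12 splits as (χ - a)(χ - a') with a = -11/4 - (7/12)*sqrt(21), a' = -11/4 + (7/12)*sqrt(21). At the order-2 pole a set g(χ) = (χ - a)^2*f(χ) = [4/5 - 34*χ/25] / (χ - a')^2.
Order-2 pole: residue = g'(a); g'(-11/4 - (7/12)*sqrt(21)) = (5448/420175)*sqrt(21), so the residue is (5448/420175)*sqrt(21).
The factor χ**2 + 11*χ/2 + 5/12 splits as (χ - a)(χ - a') with a = -11/4 + (7/12)*sqrt(21), a' = -11/4 - (7/12)*sqrt(21). At the order-2 pole a set g(χ) = (χ - a)^2*f(χ) = [4/5 - 34*χ/25] / (χ - a')^2.
Order-2 pole: residue = g'(a); g'(-11/4 + (7/12)*sqrt(21)) = -(5448/420175)*sqrt(21), so the residue is -(5448/420175)*sqrt(21).
List the singular points by increasing real part (a conjugate pair: the negative imaginary part first).

Radius of convergence at 0: 11/4 - (7/12)*sqrt(21).
At -11/4 - (7/12)*sqrt(21): a pole of order 2; residue (5448/420175)*sqrt(21).
At -11/4 + (7/12)*sqrt(21): a pole of order 2; residue -(5448/420175)*sqrt(21).


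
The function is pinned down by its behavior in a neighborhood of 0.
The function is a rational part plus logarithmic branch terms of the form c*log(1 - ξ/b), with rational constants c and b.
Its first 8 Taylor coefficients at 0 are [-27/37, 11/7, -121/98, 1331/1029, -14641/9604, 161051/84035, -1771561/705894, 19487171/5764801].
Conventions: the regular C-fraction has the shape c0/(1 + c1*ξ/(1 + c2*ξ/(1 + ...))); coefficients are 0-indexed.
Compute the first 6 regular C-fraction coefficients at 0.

Taylor coefficients (read off): a_0 = -27/37, a_1 = 11/7, a_2 = -121/98, a_3 = 1331/1029, a_4 = -14641/9604, a_5 = 161051/84035.
c0 = a_0 = -27/37. Peel one level at a time: if S = 1 + c*ξ/S' with S'(0) = 1, then c is the ξ-coefficient of S and S' = c*ξ/(S - 1).
S_1 = c0/f = 1 + (407/189)*ξ + (210419/71442)*ξ^2 + ...; c1 = 407/189.
S_2 = c1*ξ/(S_1 - 1) = 1 + (-517/378)*ξ + (-121/588)*ξ^2 + ...; c2 = -517/378.
S_3 = c2*ξ/(S_2 - 1) = 1 + (-99/658)*ξ + (2178/15463)*ξ^2 + ...; c3 = -99/658.
S_4 = c3*ξ/(S_3 - 1) = 1 + (44/47)*ξ + (-121/735)*ξ^2 + ...; c4 = 44/47.
S_5 = c4*ξ/(S_4 - 1) = 1 + (517/2940)*ξ + ...; c5 = 517/2940.

The regular C-fraction coefficients are [-27/37, 407/189, -517/378, -99/658, 44/47, 517/2940].


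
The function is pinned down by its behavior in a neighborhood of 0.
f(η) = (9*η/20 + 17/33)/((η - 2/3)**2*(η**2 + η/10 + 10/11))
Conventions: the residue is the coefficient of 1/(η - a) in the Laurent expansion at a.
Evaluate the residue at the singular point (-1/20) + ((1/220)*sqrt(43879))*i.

The factor η**2 + η/10 + 10/11 splits as (η - a)(η - a') with a = (-1/20) + ((1/220)*sqrt(43879))*i, a' = (-1/20) - ((1/220)*sqrt(43879))*i. At the order-1 pole a set g(η) = (η - a)*f(η) = [(9*η/20 + 17/33)/(η - 2/3)**2] / (η - a').
Simple pole: residue = g(a) at a = (-1/20) + ((1/220)*sqrt(43879))*i, which is (64845/494209) + ((1907160/1971399701)*sqrt(43879))*i.

The residue is (64845/494209) + ((1907160/1971399701)*sqrt(43879))*i.


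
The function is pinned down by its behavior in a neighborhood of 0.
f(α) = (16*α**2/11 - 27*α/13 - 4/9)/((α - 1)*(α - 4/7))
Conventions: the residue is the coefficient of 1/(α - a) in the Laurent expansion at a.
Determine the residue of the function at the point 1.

At the order-1 pole 1 set g(α) = (α - (1))*f(α) = (16*α**2/11 - 27*α/13 - 4/9)/(α - 4/7).
Simple pole: residue = g(a) at a = 1, which is -9611/3861.

The residue is -9611/3861.


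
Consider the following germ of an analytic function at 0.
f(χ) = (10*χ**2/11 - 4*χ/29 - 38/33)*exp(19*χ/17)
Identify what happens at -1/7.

There is no denominator, hence no pole anywhere.
The factor exp(19*χ/17) is entire.
So the germ continues analytically to -1/7.

The point is a regular point.


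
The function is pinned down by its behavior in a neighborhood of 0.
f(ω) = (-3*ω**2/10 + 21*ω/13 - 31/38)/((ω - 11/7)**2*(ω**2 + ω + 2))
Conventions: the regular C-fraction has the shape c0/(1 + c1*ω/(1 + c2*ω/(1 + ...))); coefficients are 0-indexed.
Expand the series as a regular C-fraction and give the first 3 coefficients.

The regular C-fraction coefficients are [-1519/9196, 10705/8866, -450358609/237276325].

Taylor coefficients (expand at 0): a_0 = -1519/9196, a_1 = 524545/2630056, a_2 = 39848319/289306160.
c0 = a_0 = -1519/9196. Peel one level at a time: if S = 1 + c*ω/S' with S'(0) = 1, then c is the ω-coefficient of S and S' = c*ω/(S - 1).
S_1 = c0/f = 1 + (10705/8866)*ω + (450358609/196514890)*ω^2 + ...; c1 = 10705/8866.
S_2 = c1*ω/(S_1 - 1) = 1 + (-450358609/237276325)*ω + ...; c2 = -450358609/237276325.


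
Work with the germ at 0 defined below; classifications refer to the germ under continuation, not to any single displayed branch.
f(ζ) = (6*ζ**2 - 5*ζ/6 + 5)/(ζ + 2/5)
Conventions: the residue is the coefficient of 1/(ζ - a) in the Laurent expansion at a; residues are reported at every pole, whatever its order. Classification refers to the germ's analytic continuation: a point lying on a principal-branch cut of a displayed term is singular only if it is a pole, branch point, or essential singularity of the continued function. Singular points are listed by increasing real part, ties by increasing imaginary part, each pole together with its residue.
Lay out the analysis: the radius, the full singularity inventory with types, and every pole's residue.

Radius of convergence at 0: 2/5.
At -2/5: a pole of order 1; residue 472/75.

Denominator factor (ζ + 2/5): pole of order 1 at -2/5, modulus 2/5.
The radius of convergence is the smallest modulus among the singular points: 2/5.
At the order-1 pole -2/5 set g(ζ) = (ζ - (-2/5))*f(ζ) = 6*ζ**2 - 5*ζ/6 + 5.
Simple pole: residue = g(a) at a = -2/5, which is 472/75.


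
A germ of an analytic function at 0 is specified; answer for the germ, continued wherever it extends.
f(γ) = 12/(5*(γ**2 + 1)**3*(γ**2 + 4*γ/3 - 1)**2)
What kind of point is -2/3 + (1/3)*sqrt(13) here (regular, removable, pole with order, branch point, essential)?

The point is a pole of order 2.

The denominator factor γ**2 + 4*γ/3 - 1 vanishes at -2/3 + (1/3)*sqrt(13) and appears to the power 2; the numerator there equals 12/5, nonzero, and no other factor vanishes.
Hence a pole whose order is the multiplicity, 2.


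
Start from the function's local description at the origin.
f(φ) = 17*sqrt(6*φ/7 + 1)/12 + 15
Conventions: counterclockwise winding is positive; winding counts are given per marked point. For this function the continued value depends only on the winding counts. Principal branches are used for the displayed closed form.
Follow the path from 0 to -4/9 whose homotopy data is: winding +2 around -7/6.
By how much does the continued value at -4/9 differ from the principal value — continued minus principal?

Continued minus principal equals 0.

The rational part is single-valued and drops out of the difference; each branch term changes only by its own monodromy.
(17/12)*sqrt(1 - φ/(-7/6)): winding +2 is even, the square root returns to the same sheet, contribution 0.
Summing the contributions at φ = -4/9 gives 0.


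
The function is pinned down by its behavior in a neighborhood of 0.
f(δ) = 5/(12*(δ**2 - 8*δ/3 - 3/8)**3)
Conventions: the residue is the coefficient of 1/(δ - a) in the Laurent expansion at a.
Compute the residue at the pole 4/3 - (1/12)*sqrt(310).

The factor δ**2 - 8*δ/3 - 3/8 splits as (δ - a)(δ - a') with a = 4/3 - (1/12)*sqrt(310), a' = 4/3 + (1/12)*sqrt(310). At the order-3 pole a set g(δ) = (δ - a)^3*f(δ) = [5/12] / (δ - a')^3.
Order-3 pole: residue = g''(a)/2; g''(4/3 - (1/12)*sqrt(310)) = -(972/744775)*sqrt(310), so the residue is -(486/744775)*sqrt(310).

The residue is -(486/744775)*sqrt(310).


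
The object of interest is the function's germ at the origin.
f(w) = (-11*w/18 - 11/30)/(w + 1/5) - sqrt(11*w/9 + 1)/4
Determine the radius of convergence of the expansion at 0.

Denominator factor (w + 1/5): pole of order 1 at -1/5, modulus 1/5.
Branch term (-1/4)*sqrt(1 - w/(-9/11)): its argument vanishes at w = -9/11, a square-root branch point, modulus 9/11.
The radius of convergence is the smallest modulus among the singular points: 1/5.

The radius of convergence is 1/5.


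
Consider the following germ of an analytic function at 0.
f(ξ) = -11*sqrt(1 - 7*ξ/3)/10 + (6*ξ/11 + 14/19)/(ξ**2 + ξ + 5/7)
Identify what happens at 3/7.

The term (-11/10)*sqrt(1 - ξ/(3/7)) has argument 1 - 3/7/(3/7) = 0 at 3/7: a square-root (algebraic, two-sheeted) branch point; the remaining terms are analytic or single-valued there.

The point is an algebraic (square-root) branch point.


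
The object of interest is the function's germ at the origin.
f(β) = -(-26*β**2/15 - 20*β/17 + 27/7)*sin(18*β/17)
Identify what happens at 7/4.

There is no denominator, hence no pole anywhere.
The factor -sin(18*β/17) is entire.
So the germ continues analytically to 7/4.

The point is a regular point.


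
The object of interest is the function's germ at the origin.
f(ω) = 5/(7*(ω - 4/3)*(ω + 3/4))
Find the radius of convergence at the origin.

Denominator factor (ω - 4/3): pole of order 1 at 4/3, modulus 4/3.
Denominator factor (ω + 3/4): pole of order 1 at -3/4, modulus 3/4.
The radius of convergence is the smallest modulus among the singular points: 3/4.

The radius of convergence is 3/4.


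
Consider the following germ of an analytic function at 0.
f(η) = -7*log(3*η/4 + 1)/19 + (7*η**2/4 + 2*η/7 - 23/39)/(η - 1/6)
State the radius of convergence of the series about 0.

The radius of convergence is 1/6.

Denominator factor (η - 1/6): pole of order 1 at 1/6, modulus 1/6.
Branch term (-7/19)*log(1 - η/(-4/3)): its argument vanishes at η = -4/3, a logarithmic branch point, modulus 4/3.
The radius of convergence is the smallest modulus among the singular points: 1/6.
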